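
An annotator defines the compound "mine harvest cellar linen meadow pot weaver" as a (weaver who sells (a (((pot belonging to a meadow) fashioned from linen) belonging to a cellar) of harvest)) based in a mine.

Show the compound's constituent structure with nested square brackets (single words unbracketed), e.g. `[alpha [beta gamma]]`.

[mine [[harvest [cellar [linen [meadow pot]]]] weaver]]

Whole compound: head "weaver" (specifically "harvest cellar linen meadow pot weaver"), modifier "mine".
Inside "harvest cellar linen meadow pot weaver": head "weaver", modifier "harvest cellar linen meadow pot".
Inside "harvest cellar linen meadow pot": head "pot" (specifically "cellar linen meadow pot"), modifier "harvest".
Inside "cellar linen meadow pot": head "pot" (specifically "linen meadow pot"), modifier "cellar".
Inside "linen meadow pot": head "pot" (specifically "meadow pot"), modifier "linen".
Inside "meadow pot": head "pot", modifier "meadow".
Putting it together: [mine [[harvest [cellar [linen [meadow pot]]]] weaver]].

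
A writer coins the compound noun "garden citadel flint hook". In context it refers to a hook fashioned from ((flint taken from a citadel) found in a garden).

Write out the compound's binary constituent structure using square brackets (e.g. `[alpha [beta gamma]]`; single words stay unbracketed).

[[garden [citadel flint]] hook]

Overall it is a kind of hook; the modifier is "garden citadel flint".
Within "garden citadel flint", the head is "flint" (specifically "citadel flint") and the modifier is "garden".
Within "citadel flint", the head is "flint" and the modifier is "citadel".
Putting it together: [[garden [citadel flint]] hook].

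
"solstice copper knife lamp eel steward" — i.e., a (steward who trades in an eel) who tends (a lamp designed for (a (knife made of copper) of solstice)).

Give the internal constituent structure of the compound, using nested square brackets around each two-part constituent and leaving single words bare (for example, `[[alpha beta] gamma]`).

[[[solstice [copper knife]] lamp] [eel steward]]

Whole compound: head "steward" (specifically "eel steward"), modifier "solstice copper knife lamp".
"solstice copper knife lamp" → head "lamp", modifier "solstice copper knife".
"solstice copper knife" → head "knife" (specifically "copper knife"), modifier "solstice".
"copper knife" → head "knife", modifier "copper".
"eel steward" → head "steward", modifier "eel".
Assembled: [[[solstice [copper knife]] lamp] [eel steward]].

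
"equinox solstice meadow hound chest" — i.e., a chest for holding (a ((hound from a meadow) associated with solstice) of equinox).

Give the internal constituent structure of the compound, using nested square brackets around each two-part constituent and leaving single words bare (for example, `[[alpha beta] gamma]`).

[[equinox [solstice [meadow hound]]] chest]

The outermost head in the paraphrase is "chest", modified by "equinox solstice meadow hound".
Inside "equinox solstice meadow hound": head "hound" (specifically "solstice meadow hound"), modifier "equinox".
Inside "solstice meadow hound": head "hound" (specifically "meadow hound"), modifier "solstice".
Inside "meadow hound": head "hound", modifier "meadow".
Assembled: [[equinox [solstice [meadow hound]]] chest].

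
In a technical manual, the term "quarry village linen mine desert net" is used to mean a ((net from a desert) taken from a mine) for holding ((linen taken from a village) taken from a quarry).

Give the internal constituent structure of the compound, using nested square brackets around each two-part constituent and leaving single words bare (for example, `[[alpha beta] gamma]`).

[[quarry [village linen]] [mine [desert net]]]

At the top level: head "net" (specifically "mine desert net"); modifier "quarry village linen".
Inside "quarry village linen": head "linen" (specifically "village linen"), modifier "quarry".
Inside "village linen": head "linen", modifier "village".
Inside "mine desert net": head "net" (specifically "desert net"), modifier "mine".
Inside "desert net": head "net", modifier "desert".
Putting it together: [[quarry [village linen]] [mine [desert net]]].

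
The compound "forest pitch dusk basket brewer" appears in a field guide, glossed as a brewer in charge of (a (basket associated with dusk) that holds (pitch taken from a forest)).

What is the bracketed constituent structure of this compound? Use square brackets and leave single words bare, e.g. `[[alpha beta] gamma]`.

Whole compound: head "brewer", modifier "forest pitch dusk basket".
Within "forest pitch dusk basket", the head is "basket" (specifically "dusk basket") and the modifier is "forest pitch".
Within "forest pitch", the head is "pitch" and the modifier is "forest".
Within "dusk basket", the head is "basket" and the modifier is "dusk".
Putting it together: [[[forest pitch] [dusk basket]] brewer].

[[[forest pitch] [dusk basket]] brewer]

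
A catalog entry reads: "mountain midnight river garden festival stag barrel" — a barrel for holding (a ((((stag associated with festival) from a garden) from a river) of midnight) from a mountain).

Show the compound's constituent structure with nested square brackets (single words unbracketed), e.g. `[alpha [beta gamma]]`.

[[mountain [midnight [river [garden [festival stag]]]]] barrel]

At the top level: head "barrel"; modifier "mountain midnight river garden festival stag".
Inside "mountain midnight river garden festival stag": head "stag" (specifically "midnight river garden festival stag"), modifier "mountain".
Inside "midnight river garden festival stag": head "stag" (specifically "river garden festival stag"), modifier "midnight".
Inside "river garden festival stag": head "stag" (specifically "garden festival stag"), modifier "river".
Inside "garden festival stag": head "stag" (specifically "festival stag"), modifier "garden".
Inside "festival stag": head "stag", modifier "festival".
So the structure is [[mountain [midnight [river [garden [festival stag]]]]] barrel].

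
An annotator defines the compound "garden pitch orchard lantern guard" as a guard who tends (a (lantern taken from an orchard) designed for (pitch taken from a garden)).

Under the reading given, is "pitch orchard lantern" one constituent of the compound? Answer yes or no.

The top-level split is [garden pitch orchard lantern] [guard]; the full structure is [[[garden pitch] [orchard lantern]] guard].
"pitch orchard lantern" straddles a constituent boundary, so it is not a single unit.

no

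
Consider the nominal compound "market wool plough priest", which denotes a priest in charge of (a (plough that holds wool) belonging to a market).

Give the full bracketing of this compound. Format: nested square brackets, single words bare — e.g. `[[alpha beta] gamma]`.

[[market [wool plough]] priest]

Overall it is a kind of priest; the modifier is "market wool plough".
Within "market wool plough", the head is "plough" (specifically "wool plough") and the modifier is "market".
Within "wool plough", the head is "plough" and the modifier is "wool".
Putting it together: [[market [wool plough]] priest].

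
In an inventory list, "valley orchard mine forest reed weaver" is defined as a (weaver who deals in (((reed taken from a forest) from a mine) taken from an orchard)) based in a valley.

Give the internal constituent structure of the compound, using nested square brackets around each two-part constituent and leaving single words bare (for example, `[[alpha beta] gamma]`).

Overall it is a kind of weaver (specifically "orchard mine forest reed weaver"); the modifier is "valley".
Within "orchard mine forest reed weaver", the head is "weaver" and the modifier is "orchard mine forest reed".
Within "orchard mine forest reed", the head is "reed" (specifically "mine forest reed") and the modifier is "orchard".
Within "mine forest reed", the head is "reed" (specifically "forest reed") and the modifier is "mine".
Within "forest reed", the head is "reed" and the modifier is "forest".
So the structure is [valley [[orchard [mine [forest reed]]] weaver]].

[valley [[orchard [mine [forest reed]]] weaver]]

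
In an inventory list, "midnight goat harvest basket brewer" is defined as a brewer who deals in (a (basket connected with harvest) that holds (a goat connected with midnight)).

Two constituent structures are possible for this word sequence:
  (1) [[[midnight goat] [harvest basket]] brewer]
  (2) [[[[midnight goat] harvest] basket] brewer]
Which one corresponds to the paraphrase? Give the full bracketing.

The paraphrase's head is the "brewer" part ("brewer"); its modifier is "midnight goat harvest basket".
That top-level split, carried through the inner groups, gives [[[midnight goat] [harvest basket]] brewer].

[[[midnight goat] [harvest basket]] brewer]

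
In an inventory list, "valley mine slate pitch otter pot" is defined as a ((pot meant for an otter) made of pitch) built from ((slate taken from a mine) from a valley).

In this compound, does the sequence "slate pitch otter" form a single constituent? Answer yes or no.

The top-level split is [valley mine slate] [pitch otter pot]; the full structure is [[valley [mine slate]] [pitch [otter pot]]].
"slate pitch otter" straddles a constituent boundary, so it is not a single unit.

no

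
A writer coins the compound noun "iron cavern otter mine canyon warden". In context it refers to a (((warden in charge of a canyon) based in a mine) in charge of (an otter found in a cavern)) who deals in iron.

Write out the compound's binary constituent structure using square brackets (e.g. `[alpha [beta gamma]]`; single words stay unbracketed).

The outermost head in the paraphrase is "warden" (specifically "cavern otter mine canyon warden"), modified by "iron".
"cavern otter mine canyon warden" → head "warden" (specifically "mine canyon warden"), modifier "cavern otter".
"cavern otter" → head "otter", modifier "cavern".
"mine canyon warden" → head "warden" (specifically "canyon warden"), modifier "mine".
"canyon warden" → head "warden", modifier "canyon".
Assembled: [iron [[cavern otter] [mine [canyon warden]]]].

[iron [[cavern otter] [mine [canyon warden]]]]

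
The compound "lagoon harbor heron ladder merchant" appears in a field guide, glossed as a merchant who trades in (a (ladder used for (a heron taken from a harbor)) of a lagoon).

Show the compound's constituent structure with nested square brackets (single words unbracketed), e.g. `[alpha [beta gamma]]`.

[[lagoon [[harbor heron] ladder]] merchant]

At the top level: head "merchant"; modifier "lagoon harbor heron ladder".
Within "lagoon harbor heron ladder", the head is "ladder" (specifically "harbor heron ladder") and the modifier is "lagoon".
Within "harbor heron ladder", the head is "ladder" and the modifier is "harbor heron".
Within "harbor heron", the head is "heron" and the modifier is "harbor".
Putting it together: [[lagoon [[harbor heron] ladder]] merchant].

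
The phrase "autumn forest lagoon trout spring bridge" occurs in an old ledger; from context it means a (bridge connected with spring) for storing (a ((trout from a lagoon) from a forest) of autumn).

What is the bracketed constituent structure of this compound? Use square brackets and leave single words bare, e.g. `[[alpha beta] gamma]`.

[[autumn [forest [lagoon trout]]] [spring bridge]]

The outermost head in the paraphrase is "bridge" (specifically "spring bridge"), modified by "autumn forest lagoon trout".
Within "autumn forest lagoon trout", the head is "trout" (specifically "forest lagoon trout") and the modifier is "autumn".
Within "forest lagoon trout", the head is "trout" (specifically "lagoon trout") and the modifier is "forest".
Within "lagoon trout", the head is "trout" and the modifier is "lagoon".
Within "spring bridge", the head is "bridge" and the modifier is "spring".
Assembled: [[autumn [forest [lagoon trout]]] [spring bridge]].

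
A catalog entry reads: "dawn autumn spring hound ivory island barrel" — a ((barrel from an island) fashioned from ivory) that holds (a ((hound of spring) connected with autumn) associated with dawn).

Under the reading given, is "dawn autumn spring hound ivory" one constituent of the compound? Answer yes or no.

no

The top-level split is [dawn autumn spring hound] [ivory island barrel]; the full structure is [[dawn [autumn [spring hound]]] [ivory [island barrel]]].
"dawn autumn spring hound ivory" straddles a constituent boundary, so it is not a single unit.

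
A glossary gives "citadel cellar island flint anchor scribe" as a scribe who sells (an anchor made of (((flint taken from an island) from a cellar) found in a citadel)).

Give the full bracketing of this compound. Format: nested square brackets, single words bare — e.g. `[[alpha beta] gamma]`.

[[[citadel [cellar [island flint]]] anchor] scribe]

Whole compound: head "scribe", modifier "citadel cellar island flint anchor".
"citadel cellar island flint anchor" → head "anchor", modifier "citadel cellar island flint".
"citadel cellar island flint" → head "flint" (specifically "cellar island flint"), modifier "citadel".
"cellar island flint" → head "flint" (specifically "island flint"), modifier "cellar".
"island flint" → head "flint", modifier "island".
Putting it together: [[[citadel [cellar [island flint]]] anchor] scribe].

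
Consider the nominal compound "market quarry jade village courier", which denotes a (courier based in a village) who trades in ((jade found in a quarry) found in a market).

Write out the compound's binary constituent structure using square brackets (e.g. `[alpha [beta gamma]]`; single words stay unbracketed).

[[market [quarry jade]] [village courier]]

Overall it is a kind of courier (specifically "village courier"); the modifier is "market quarry jade".
"market quarry jade" → head "jade" (specifically "quarry jade"), modifier "market".
"quarry jade" → head "jade", modifier "quarry".
"village courier" → head "courier", modifier "village".
Putting it together: [[market [quarry jade]] [village courier]].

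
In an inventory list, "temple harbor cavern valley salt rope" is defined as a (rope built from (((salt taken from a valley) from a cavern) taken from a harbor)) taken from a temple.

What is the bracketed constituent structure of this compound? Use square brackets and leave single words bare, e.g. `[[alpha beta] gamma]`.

At the top level: head "rope" (specifically "harbor cavern valley salt rope"); modifier "temple".
"harbor cavern valley salt rope" → head "rope", modifier "harbor cavern valley salt".
"harbor cavern valley salt" → head "salt" (specifically "cavern valley salt"), modifier "harbor".
"cavern valley salt" → head "salt" (specifically "valley salt"), modifier "cavern".
"valley salt" → head "salt", modifier "valley".
Putting it together: [temple [[harbor [cavern [valley salt]]] rope]].

[temple [[harbor [cavern [valley salt]]] rope]]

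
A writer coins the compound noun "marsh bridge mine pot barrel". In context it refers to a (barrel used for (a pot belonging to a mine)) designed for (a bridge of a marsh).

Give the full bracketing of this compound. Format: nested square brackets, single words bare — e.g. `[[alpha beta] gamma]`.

Overall it is a kind of barrel (specifically "mine pot barrel"); the modifier is "marsh bridge".
Inside "marsh bridge": head "bridge", modifier "marsh".
Inside "mine pot barrel": head "barrel", modifier "mine pot".
Inside "mine pot": head "pot", modifier "mine".
Putting it together: [[marsh bridge] [[mine pot] barrel]].

[[marsh bridge] [[mine pot] barrel]]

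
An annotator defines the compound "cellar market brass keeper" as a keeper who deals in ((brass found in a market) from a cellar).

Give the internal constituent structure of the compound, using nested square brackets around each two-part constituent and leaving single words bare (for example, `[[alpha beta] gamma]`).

[[cellar [market brass]] keeper]

At the top level: head "keeper"; modifier "cellar market brass".
"cellar market brass" → head "brass" (specifically "market brass"), modifier "cellar".
"market brass" → head "brass", modifier "market".
Assembled: [[cellar [market brass]] keeper].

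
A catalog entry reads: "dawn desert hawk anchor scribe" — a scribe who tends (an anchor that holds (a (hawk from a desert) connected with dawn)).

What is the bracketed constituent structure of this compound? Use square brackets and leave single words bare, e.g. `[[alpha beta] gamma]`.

[[[dawn [desert hawk]] anchor] scribe]

At the top level: head "scribe"; modifier "dawn desert hawk anchor".
Within "dawn desert hawk anchor", the head is "anchor" and the modifier is "dawn desert hawk".
Within "dawn desert hawk", the head is "hawk" (specifically "desert hawk") and the modifier is "dawn".
Within "desert hawk", the head is "hawk" and the modifier is "desert".
So the structure is [[[dawn [desert hawk]] anchor] scribe].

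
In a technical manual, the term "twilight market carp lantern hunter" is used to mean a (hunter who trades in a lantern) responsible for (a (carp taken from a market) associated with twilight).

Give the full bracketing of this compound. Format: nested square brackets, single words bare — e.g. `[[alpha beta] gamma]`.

[[twilight [market carp]] [lantern hunter]]

The outermost head in the paraphrase is "hunter" (specifically "lantern hunter"), modified by "twilight market carp".
Within "twilight market carp", the head is "carp" (specifically "market carp") and the modifier is "twilight".
Within "market carp", the head is "carp" and the modifier is "market".
Within "lantern hunter", the head is "hunter" and the modifier is "lantern".
So the structure is [[twilight [market carp]] [lantern hunter]].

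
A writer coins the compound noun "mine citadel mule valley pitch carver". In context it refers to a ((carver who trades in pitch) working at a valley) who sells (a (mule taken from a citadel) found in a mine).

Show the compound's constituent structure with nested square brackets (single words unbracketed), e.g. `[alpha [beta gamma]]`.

Whole compound: head "carver" (specifically "valley pitch carver"), modifier "mine citadel mule".
"mine citadel mule" → head "mule" (specifically "citadel mule"), modifier "mine".
"citadel mule" → head "mule", modifier "citadel".
"valley pitch carver" → head "carver" (specifically "pitch carver"), modifier "valley".
"pitch carver" → head "carver", modifier "pitch".
Assembled: [[mine [citadel mule]] [valley [pitch carver]]].

[[mine [citadel mule]] [valley [pitch carver]]]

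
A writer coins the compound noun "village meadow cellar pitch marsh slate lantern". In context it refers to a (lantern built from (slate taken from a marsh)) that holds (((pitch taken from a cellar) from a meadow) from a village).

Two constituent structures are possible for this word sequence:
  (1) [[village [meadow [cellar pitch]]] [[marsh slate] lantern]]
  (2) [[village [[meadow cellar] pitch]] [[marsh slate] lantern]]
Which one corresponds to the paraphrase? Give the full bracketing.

The paraphrase's head is the "lantern" part ("marsh slate lantern"); its modifier is "village meadow cellar pitch".
That top-level split, carried through the inner groups, gives [[village [meadow [cellar pitch]]] [[marsh slate] lantern]].

[[village [meadow [cellar pitch]]] [[marsh slate] lantern]]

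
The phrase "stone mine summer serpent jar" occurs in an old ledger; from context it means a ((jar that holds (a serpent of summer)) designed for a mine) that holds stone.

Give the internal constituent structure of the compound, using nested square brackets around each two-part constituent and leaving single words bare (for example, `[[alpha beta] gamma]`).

At the top level: head "jar" (specifically "mine summer serpent jar"); modifier "stone".
Inside "mine summer serpent jar": head "jar" (specifically "summer serpent jar"), modifier "mine".
Inside "summer serpent jar": head "jar", modifier "summer serpent".
Inside "summer serpent": head "serpent", modifier "summer".
So the structure is [stone [mine [[summer serpent] jar]]].

[stone [mine [[summer serpent] jar]]]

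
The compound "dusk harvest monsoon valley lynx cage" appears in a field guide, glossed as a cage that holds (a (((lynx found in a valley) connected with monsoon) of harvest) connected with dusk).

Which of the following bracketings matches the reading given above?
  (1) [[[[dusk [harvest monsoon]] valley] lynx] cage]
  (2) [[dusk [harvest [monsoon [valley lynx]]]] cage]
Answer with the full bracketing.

[[dusk [harvest [monsoon [valley lynx]]]] cage]

The paraphrase's head is the "cage" part ("cage"); its modifier is "dusk harvest monsoon valley lynx".
That top-level split, carried through the inner groups, gives [[dusk [harvest [monsoon [valley lynx]]]] cage].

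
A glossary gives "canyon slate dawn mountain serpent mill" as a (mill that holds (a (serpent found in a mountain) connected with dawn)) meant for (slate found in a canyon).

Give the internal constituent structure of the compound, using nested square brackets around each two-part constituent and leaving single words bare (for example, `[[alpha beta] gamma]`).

The outermost head in the paraphrase is "mill" (specifically "dawn mountain serpent mill"), modified by "canyon slate".
Inside "canyon slate": head "slate", modifier "canyon".
Inside "dawn mountain serpent mill": head "mill", modifier "dawn mountain serpent".
Inside "dawn mountain serpent": head "serpent" (specifically "mountain serpent"), modifier "dawn".
Inside "mountain serpent": head "serpent", modifier "mountain".
Assembled: [[canyon slate] [[dawn [mountain serpent]] mill]].

[[canyon slate] [[dawn [mountain serpent]] mill]]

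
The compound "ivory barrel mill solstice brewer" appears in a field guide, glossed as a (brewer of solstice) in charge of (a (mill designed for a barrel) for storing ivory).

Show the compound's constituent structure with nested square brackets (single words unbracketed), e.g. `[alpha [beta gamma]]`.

Overall it is a kind of brewer (specifically "solstice brewer"); the modifier is "ivory barrel mill".
Inside "ivory barrel mill": head "mill" (specifically "barrel mill"), modifier "ivory".
Inside "barrel mill": head "mill", modifier "barrel".
Inside "solstice brewer": head "brewer", modifier "solstice".
So the structure is [[ivory [barrel mill]] [solstice brewer]].

[[ivory [barrel mill]] [solstice brewer]]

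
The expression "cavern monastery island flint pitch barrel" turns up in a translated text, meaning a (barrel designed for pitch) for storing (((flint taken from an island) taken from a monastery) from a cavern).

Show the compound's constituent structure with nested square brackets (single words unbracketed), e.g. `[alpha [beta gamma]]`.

The outermost head in the paraphrase is "barrel" (specifically "pitch barrel"), modified by "cavern monastery island flint".
"cavern monastery island flint" → head "flint" (specifically "monastery island flint"), modifier "cavern".
"monastery island flint" → head "flint" (specifically "island flint"), modifier "monastery".
"island flint" → head "flint", modifier "island".
"pitch barrel" → head "barrel", modifier "pitch".
Assembled: [[cavern [monastery [island flint]]] [pitch barrel]].

[[cavern [monastery [island flint]]] [pitch barrel]]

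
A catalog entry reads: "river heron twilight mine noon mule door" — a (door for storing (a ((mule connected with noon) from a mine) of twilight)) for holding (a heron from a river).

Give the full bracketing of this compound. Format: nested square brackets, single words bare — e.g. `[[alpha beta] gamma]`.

Whole compound: head "door" (specifically "twilight mine noon mule door"), modifier "river heron".
Within "river heron", the head is "heron" and the modifier is "river".
Within "twilight mine noon mule door", the head is "door" and the modifier is "twilight mine noon mule".
Within "twilight mine noon mule", the head is "mule" (specifically "mine noon mule") and the modifier is "twilight".
Within "mine noon mule", the head is "mule" (specifically "noon mule") and the modifier is "mine".
Within "noon mule", the head is "mule" and the modifier is "noon".
So the structure is [[river heron] [[twilight [mine [noon mule]]] door]].

[[river heron] [[twilight [mine [noon mule]]] door]]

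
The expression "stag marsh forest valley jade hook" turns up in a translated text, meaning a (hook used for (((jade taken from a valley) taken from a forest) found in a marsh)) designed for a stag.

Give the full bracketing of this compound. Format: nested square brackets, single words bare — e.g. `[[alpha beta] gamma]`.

Whole compound: head "hook" (specifically "marsh forest valley jade hook"), modifier "stag".
"marsh forest valley jade hook" → head "hook", modifier "marsh forest valley jade".
"marsh forest valley jade" → head "jade" (specifically "forest valley jade"), modifier "marsh".
"forest valley jade" → head "jade" (specifically "valley jade"), modifier "forest".
"valley jade" → head "jade", modifier "valley".
Putting it together: [stag [[marsh [forest [valley jade]]] hook]].

[stag [[marsh [forest [valley jade]]] hook]]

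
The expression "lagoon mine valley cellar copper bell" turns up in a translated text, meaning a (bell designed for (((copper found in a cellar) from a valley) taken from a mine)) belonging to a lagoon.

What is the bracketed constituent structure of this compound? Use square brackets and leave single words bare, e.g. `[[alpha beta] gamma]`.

At the top level: head "bell" (specifically "mine valley cellar copper bell"); modifier "lagoon".
"mine valley cellar copper bell" → head "bell", modifier "mine valley cellar copper".
"mine valley cellar copper" → head "copper" (specifically "valley cellar copper"), modifier "mine".
"valley cellar copper" → head "copper" (specifically "cellar copper"), modifier "valley".
"cellar copper" → head "copper", modifier "cellar".
So the structure is [lagoon [[mine [valley [cellar copper]]] bell]].

[lagoon [[mine [valley [cellar copper]]] bell]]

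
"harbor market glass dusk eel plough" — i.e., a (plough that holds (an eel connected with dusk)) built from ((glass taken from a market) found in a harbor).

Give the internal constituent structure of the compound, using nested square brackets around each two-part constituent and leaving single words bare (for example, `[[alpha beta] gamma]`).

[[harbor [market glass]] [[dusk eel] plough]]

Whole compound: head "plough" (specifically "dusk eel plough"), modifier "harbor market glass".
Inside "harbor market glass": head "glass" (specifically "market glass"), modifier "harbor".
Inside "market glass": head "glass", modifier "market".
Inside "dusk eel plough": head "plough", modifier "dusk eel".
Inside "dusk eel": head "eel", modifier "dusk".
Putting it together: [[harbor [market glass]] [[dusk eel] plough]].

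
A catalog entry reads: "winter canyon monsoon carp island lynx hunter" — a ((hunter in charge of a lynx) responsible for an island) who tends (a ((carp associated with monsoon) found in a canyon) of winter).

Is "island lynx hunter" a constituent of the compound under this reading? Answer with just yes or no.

The paraphrase groups the words so that "island lynx hunter" is one unit: it corresponds to a single parenthesized sub-phrase.
The full structure is [[winter [canyon [monsoon carp]]] [island [lynx hunter]]], in which [island lynx hunter] is a constituent.

yes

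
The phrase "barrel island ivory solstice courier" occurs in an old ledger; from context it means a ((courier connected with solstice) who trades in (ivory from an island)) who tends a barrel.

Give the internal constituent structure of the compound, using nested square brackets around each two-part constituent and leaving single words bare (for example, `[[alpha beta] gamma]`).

[barrel [[island ivory] [solstice courier]]]

Overall it is a kind of courier (specifically "island ivory solstice courier"); the modifier is "barrel".
Within "island ivory solstice courier", the head is "courier" (specifically "solstice courier") and the modifier is "island ivory".
Within "island ivory", the head is "ivory" and the modifier is "island".
Within "solstice courier", the head is "courier" and the modifier is "solstice".
Putting it together: [barrel [[island ivory] [solstice courier]]].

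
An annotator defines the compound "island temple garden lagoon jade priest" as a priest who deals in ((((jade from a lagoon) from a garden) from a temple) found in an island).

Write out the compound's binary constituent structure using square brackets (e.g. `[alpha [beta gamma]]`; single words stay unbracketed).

At the top level: head "priest"; modifier "island temple garden lagoon jade".
"island temple garden lagoon jade" → head "jade" (specifically "temple garden lagoon jade"), modifier "island".
"temple garden lagoon jade" → head "jade" (specifically "garden lagoon jade"), modifier "temple".
"garden lagoon jade" → head "jade" (specifically "lagoon jade"), modifier "garden".
"lagoon jade" → head "jade", modifier "lagoon".
So the structure is [[island [temple [garden [lagoon jade]]]] priest].

[[island [temple [garden [lagoon jade]]]] priest]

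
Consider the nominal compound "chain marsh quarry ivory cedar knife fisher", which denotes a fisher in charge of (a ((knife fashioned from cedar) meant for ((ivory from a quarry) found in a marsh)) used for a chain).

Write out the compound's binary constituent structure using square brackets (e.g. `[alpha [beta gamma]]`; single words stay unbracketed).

[[chain [[marsh [quarry ivory]] [cedar knife]]] fisher]

Whole compound: head "fisher", modifier "chain marsh quarry ivory cedar knife".
Inside "chain marsh quarry ivory cedar knife": head "knife" (specifically "marsh quarry ivory cedar knife"), modifier "chain".
Inside "marsh quarry ivory cedar knife": head "knife" (specifically "cedar knife"), modifier "marsh quarry ivory".
Inside "marsh quarry ivory": head "ivory" (specifically "quarry ivory"), modifier "marsh".
Inside "quarry ivory": head "ivory", modifier "quarry".
Inside "cedar knife": head "knife", modifier "cedar".
Putting it together: [[chain [[marsh [quarry ivory]] [cedar knife]]] fisher].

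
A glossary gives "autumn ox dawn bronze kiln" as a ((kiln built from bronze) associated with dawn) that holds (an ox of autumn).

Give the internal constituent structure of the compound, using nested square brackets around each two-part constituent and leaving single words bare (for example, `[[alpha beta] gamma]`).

Overall it is a kind of kiln (specifically "dawn bronze kiln"); the modifier is "autumn ox".
Within "autumn ox", the head is "ox" and the modifier is "autumn".
Within "dawn bronze kiln", the head is "kiln" (specifically "bronze kiln") and the modifier is "dawn".
Within "bronze kiln", the head is "kiln" and the modifier is "bronze".
Putting it together: [[autumn ox] [dawn [bronze kiln]]].

[[autumn ox] [dawn [bronze kiln]]]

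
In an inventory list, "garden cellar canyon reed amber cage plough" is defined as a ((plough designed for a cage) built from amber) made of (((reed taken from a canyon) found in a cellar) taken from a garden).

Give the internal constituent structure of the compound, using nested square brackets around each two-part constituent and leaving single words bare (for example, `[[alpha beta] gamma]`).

Overall it is a kind of plough (specifically "amber cage plough"); the modifier is "garden cellar canyon reed".
Within "garden cellar canyon reed", the head is "reed" (specifically "cellar canyon reed") and the modifier is "garden".
Within "cellar canyon reed", the head is "reed" (specifically "canyon reed") and the modifier is "cellar".
Within "canyon reed", the head is "reed" and the modifier is "canyon".
Within "amber cage plough", the head is "plough" (specifically "cage plough") and the modifier is "amber".
Within "cage plough", the head is "plough" and the modifier is "cage".
Putting it together: [[garden [cellar [canyon reed]]] [amber [cage plough]]].

[[garden [cellar [canyon reed]]] [amber [cage plough]]]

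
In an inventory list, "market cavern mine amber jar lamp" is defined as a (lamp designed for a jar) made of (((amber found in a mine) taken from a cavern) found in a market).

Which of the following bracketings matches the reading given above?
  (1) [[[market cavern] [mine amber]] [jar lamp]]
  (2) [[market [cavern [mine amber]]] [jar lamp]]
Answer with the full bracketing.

[[market [cavern [mine amber]]] [jar lamp]]

The paraphrase's head is the "lamp" part ("jar lamp"); its modifier is "market cavern mine amber".
That top-level split, carried through the inner groups, gives [[market [cavern [mine amber]]] [jar lamp]].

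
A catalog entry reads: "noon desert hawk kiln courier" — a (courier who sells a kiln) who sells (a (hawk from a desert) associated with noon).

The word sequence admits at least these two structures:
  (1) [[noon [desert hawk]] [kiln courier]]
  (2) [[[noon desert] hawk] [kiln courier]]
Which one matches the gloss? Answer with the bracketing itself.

[[noon [desert hawk]] [kiln courier]]

The paraphrase's head is the "courier" part ("kiln courier"); its modifier is "noon desert hawk".
That top-level split, carried through the inner groups, gives [[noon [desert hawk]] [kiln courier]].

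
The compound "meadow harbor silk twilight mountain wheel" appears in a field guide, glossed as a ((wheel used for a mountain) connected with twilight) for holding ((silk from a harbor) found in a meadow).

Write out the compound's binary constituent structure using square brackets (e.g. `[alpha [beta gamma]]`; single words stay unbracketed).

Whole compound: head "wheel" (specifically "twilight mountain wheel"), modifier "meadow harbor silk".
Inside "meadow harbor silk": head "silk" (specifically "harbor silk"), modifier "meadow".
Inside "harbor silk": head "silk", modifier "harbor".
Inside "twilight mountain wheel": head "wheel" (specifically "mountain wheel"), modifier "twilight".
Inside "mountain wheel": head "wheel", modifier "mountain".
So the structure is [[meadow [harbor silk]] [twilight [mountain wheel]]].

[[meadow [harbor silk]] [twilight [mountain wheel]]]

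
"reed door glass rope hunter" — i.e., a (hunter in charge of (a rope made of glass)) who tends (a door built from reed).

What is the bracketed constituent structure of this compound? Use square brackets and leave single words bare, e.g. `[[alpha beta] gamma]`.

[[reed door] [[glass rope] hunter]]

Overall it is a kind of hunter (specifically "glass rope hunter"); the modifier is "reed door".
Within "reed door", the head is "door" and the modifier is "reed".
Within "glass rope hunter", the head is "hunter" and the modifier is "glass rope".
Within "glass rope", the head is "rope" and the modifier is "glass".
So the structure is [[reed door] [[glass rope] hunter]].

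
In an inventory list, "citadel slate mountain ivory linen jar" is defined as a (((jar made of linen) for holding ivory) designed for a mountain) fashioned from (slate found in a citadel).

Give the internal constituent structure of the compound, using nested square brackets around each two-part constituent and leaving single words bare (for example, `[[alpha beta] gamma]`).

[[citadel slate] [mountain [ivory [linen jar]]]]

Whole compound: head "jar" (specifically "mountain ivory linen jar"), modifier "citadel slate".
Within "citadel slate", the head is "slate" and the modifier is "citadel".
Within "mountain ivory linen jar", the head is "jar" (specifically "ivory linen jar") and the modifier is "mountain".
Within "ivory linen jar", the head is "jar" (specifically "linen jar") and the modifier is "ivory".
Within "linen jar", the head is "jar" and the modifier is "linen".
Assembled: [[citadel slate] [mountain [ivory [linen jar]]]].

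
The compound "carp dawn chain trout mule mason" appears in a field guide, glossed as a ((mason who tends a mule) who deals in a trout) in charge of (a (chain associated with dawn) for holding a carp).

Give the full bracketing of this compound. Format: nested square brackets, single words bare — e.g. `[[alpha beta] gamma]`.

At the top level: head "mason" (specifically "trout mule mason"); modifier "carp dawn chain".
Inside "carp dawn chain": head "chain" (specifically "dawn chain"), modifier "carp".
Inside "dawn chain": head "chain", modifier "dawn".
Inside "trout mule mason": head "mason" (specifically "mule mason"), modifier "trout".
Inside "mule mason": head "mason", modifier "mule".
Assembled: [[carp [dawn chain]] [trout [mule mason]]].

[[carp [dawn chain]] [trout [mule mason]]]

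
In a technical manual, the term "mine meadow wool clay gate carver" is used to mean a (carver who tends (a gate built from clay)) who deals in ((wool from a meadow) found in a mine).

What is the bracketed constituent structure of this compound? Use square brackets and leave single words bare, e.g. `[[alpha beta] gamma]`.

The outermost head in the paraphrase is "carver" (specifically "clay gate carver"), modified by "mine meadow wool".
Within "mine meadow wool", the head is "wool" (specifically "meadow wool") and the modifier is "mine".
Within "meadow wool", the head is "wool" and the modifier is "meadow".
Within "clay gate carver", the head is "carver" and the modifier is "clay gate".
Within "clay gate", the head is "gate" and the modifier is "clay".
So the structure is [[mine [meadow wool]] [[clay gate] carver]].

[[mine [meadow wool]] [[clay gate] carver]]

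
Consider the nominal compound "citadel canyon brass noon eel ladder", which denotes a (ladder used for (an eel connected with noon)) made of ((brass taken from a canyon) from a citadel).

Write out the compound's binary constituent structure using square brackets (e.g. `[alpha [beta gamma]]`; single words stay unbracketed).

Whole compound: head "ladder" (specifically "noon eel ladder"), modifier "citadel canyon brass".
Inside "citadel canyon brass": head "brass" (specifically "canyon brass"), modifier "citadel".
Inside "canyon brass": head "brass", modifier "canyon".
Inside "noon eel ladder": head "ladder", modifier "noon eel".
Inside "noon eel": head "eel", modifier "noon".
Putting it together: [[citadel [canyon brass]] [[noon eel] ladder]].

[[citadel [canyon brass]] [[noon eel] ladder]]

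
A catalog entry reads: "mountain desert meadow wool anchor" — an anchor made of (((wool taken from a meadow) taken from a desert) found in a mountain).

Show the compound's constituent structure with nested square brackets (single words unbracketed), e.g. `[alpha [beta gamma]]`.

[[mountain [desert [meadow wool]]] anchor]

Overall it is a kind of anchor; the modifier is "mountain desert meadow wool".
Inside "mountain desert meadow wool": head "wool" (specifically "desert meadow wool"), modifier "mountain".
Inside "desert meadow wool": head "wool" (specifically "meadow wool"), modifier "desert".
Inside "meadow wool": head "wool", modifier "meadow".
Putting it together: [[mountain [desert [meadow wool]]] anchor].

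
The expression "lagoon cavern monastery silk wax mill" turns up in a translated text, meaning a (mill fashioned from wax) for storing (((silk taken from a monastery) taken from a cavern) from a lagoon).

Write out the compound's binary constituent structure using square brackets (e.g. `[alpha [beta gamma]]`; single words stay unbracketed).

Whole compound: head "mill" (specifically "wax mill"), modifier "lagoon cavern monastery silk".
Within "lagoon cavern monastery silk", the head is "silk" (specifically "cavern monastery silk") and the modifier is "lagoon".
Within "cavern monastery silk", the head is "silk" (specifically "monastery silk") and the modifier is "cavern".
Within "monastery silk", the head is "silk" and the modifier is "monastery".
Within "wax mill", the head is "mill" and the modifier is "wax".
Putting it together: [[lagoon [cavern [monastery silk]]] [wax mill]].

[[lagoon [cavern [monastery silk]]] [wax mill]]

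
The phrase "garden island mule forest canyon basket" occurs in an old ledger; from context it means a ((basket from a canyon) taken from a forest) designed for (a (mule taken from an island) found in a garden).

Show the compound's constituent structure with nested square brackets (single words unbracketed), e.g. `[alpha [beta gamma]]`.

Overall it is a kind of basket (specifically "forest canyon basket"); the modifier is "garden island mule".
Inside "garden island mule": head "mule" (specifically "island mule"), modifier "garden".
Inside "island mule": head "mule", modifier "island".
Inside "forest canyon basket": head "basket" (specifically "canyon basket"), modifier "forest".
Inside "canyon basket": head "basket", modifier "canyon".
So the structure is [[garden [island mule]] [forest [canyon basket]]].

[[garden [island mule]] [forest [canyon basket]]]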